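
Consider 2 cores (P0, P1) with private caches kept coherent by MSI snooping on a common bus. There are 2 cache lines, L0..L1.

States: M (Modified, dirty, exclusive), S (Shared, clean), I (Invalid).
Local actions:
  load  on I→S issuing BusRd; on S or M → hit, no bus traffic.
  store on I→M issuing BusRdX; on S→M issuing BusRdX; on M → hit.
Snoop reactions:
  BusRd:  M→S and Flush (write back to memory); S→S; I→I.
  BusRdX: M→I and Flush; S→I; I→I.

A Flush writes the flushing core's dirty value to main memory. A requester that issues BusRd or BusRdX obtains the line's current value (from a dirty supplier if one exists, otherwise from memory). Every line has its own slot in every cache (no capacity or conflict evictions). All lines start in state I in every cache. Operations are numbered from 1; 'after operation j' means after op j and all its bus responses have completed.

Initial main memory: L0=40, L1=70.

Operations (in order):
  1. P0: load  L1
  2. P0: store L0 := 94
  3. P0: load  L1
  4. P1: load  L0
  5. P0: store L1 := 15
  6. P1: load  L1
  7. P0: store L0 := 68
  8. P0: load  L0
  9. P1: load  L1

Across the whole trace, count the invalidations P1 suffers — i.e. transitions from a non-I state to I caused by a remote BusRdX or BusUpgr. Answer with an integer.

[1] P0: load  L1 | P0:S(70), P1:I | bus: BusRd
[2] P0: store L0 := 94 | P0:M(94), P1:I | bus: BusRdX
[3] P0: load  L1 | P0:S(70), P1:I | bus: none
[4] P1: load  L0 | P0:S(94), P1:S(94) | bus: BusRd,Flush
[5] P0: store L1 := 15 | P0:M(15), P1:I | bus: BusRdX
[6] P1: load  L1 | P0:S(15), P1:S(15) | bus: BusRd,Flush
[7] P0: store L0 := 68 | P0:M(68), P1:I | bus: BusRdX
[8] P0: load  L0 | P0:M(68), P1:I | bus: none
[9] P1: load  L1 | P0:S(15), P1:S(15) | bus: none

invalidations = 1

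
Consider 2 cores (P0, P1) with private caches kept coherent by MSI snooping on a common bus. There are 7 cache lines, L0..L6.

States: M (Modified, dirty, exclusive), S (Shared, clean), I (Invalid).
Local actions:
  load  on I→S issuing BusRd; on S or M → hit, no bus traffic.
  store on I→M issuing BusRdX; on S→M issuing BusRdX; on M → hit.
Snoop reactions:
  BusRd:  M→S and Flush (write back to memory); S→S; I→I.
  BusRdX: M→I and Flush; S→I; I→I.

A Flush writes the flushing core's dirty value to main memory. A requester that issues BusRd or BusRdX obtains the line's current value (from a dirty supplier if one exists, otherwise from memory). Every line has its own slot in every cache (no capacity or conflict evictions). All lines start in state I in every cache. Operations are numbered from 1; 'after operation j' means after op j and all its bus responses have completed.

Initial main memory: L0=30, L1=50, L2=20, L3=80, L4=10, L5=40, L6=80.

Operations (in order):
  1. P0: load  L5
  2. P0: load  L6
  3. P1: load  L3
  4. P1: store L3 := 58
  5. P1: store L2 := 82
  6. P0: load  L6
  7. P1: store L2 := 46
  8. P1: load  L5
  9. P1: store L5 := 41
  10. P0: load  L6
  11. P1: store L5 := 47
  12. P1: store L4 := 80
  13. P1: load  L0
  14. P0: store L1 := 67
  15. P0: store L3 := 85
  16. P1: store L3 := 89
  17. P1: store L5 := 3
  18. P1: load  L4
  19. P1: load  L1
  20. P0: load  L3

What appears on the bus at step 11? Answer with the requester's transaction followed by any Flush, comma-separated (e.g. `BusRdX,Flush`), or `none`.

bus = none

1. P0: load  L5  bus=[BusRd]  L5: P0=S P1=I  mem[L5]=40
2. P0: load  L6  bus=[BusRd]  L6: P0=S P1=I  mem[L6]=80
3. P1: load  L3  bus=[BusRd]  L3: P0=I P1=S  mem[L3]=80
4. P1: store L3 := 58  bus=[BusRdX]  L3: P0=I P1=M  mem[L3]=80
5. P1: store L2 := 82  bus=[BusRdX]  L2: P0=I P1=M  mem[L2]=20
6. P0: load  L6  bus=[-]  L6: P0=S P1=I  mem[L6]=80
7. P1: store L2 := 46  bus=[-]  L2: P0=I P1=M  mem[L2]=20
8. P1: load  L5  bus=[BusRd]  L5: P0=S P1=S  mem[L5]=40
9. P1: store L5 := 41  bus=[BusRdX]  L5: P0=I P1=M  mem[L5]=40
10. P0: load  L6  bus=[-]  L6: P0=S P1=I  mem[L6]=80
11. P1: store L5 := 47  bus=[-]  L5: P0=I P1=M  mem[L5]=40
12. P1: store L4 := 80  bus=[BusRdX]  L4: P0=I P1=M  mem[L4]=10
13. P1: load  L0  bus=[BusRd]  L0: P0=I P1=S  mem[L0]=30
14. P0: store L1 := 67  bus=[BusRdX]  L1: P0=M P1=I  mem[L1]=50
15. P0: store L3 := 85  bus=[BusRdX,Flush]  L3: P0=M P1=I  mem[L3]=58
16. P1: store L3 := 89  bus=[BusRdX,Flush]  L3: P0=I P1=M  mem[L3]=85
17. P1: store L5 := 3  bus=[-]  L5: P0=I P1=M  mem[L5]=40
18. P1: load  L4  bus=[-]  L4: P0=I P1=M  mem[L4]=10
19. P1: load  L1  bus=[BusRd,Flush]  L1: P0=S P1=S  mem[L1]=67
20. P0: load  L3  bus=[BusRd,Flush]  L3: P0=S P1=S  mem[L3]=89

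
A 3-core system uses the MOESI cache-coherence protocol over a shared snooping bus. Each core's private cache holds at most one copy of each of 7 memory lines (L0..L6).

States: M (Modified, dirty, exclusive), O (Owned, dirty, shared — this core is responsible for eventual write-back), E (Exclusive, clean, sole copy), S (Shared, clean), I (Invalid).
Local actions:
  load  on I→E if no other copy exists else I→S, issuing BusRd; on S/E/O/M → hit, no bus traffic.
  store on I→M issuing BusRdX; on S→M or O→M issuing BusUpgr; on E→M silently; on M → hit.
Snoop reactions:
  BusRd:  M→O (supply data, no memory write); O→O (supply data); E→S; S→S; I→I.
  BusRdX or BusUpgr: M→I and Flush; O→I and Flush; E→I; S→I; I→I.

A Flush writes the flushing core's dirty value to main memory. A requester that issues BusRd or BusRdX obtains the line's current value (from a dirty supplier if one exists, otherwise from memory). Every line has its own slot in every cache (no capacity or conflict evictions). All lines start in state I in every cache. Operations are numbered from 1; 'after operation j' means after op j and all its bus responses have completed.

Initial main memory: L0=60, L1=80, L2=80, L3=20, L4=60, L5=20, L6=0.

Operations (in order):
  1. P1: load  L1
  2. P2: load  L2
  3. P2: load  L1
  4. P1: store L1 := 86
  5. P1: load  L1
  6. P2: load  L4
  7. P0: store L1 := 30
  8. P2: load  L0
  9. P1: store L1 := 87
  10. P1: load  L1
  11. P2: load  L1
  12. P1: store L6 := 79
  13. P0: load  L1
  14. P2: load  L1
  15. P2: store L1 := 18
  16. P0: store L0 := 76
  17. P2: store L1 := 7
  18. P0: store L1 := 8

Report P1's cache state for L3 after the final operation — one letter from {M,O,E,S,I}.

state = I

[1] P1: load  L1 | P0:I, P1:E(80), P2:I | bus: BusRd
[2] P2: load  L2 | P0:I, P1:I, P2:E(80) | bus: BusRd
[3] P2: load  L1 | P0:I, P1:S(80), P2:S(80) | bus: BusRd
[4] P1: store L1 := 86 | P0:I, P1:M(86), P2:I | bus: BusUpgr
[5] P1: load  L1 | P0:I, P1:M(86), P2:I | bus: none
[6] P2: load  L4 | P0:I, P1:I, P2:E(60) | bus: BusRd
[7] P0: store L1 := 30 | P0:M(30), P1:I, P2:I | bus: BusRdX,Flush
[8] P2: load  L0 | P0:I, P1:I, P2:E(60) | bus: BusRd
[9] P1: store L1 := 87 | P0:I, P1:M(87), P2:I | bus: BusRdX,Flush
[10] P1: load  L1 | P0:I, P1:M(87), P2:I | bus: none
[11] P2: load  L1 | P0:I, P1:O(87), P2:S(87) | bus: BusRd
[12] P1: store L6 := 79 | P0:I, P1:M(79), P2:I | bus: BusRdX
[13] P0: load  L1 | P0:S(87), P1:O(87), P2:S(87) | bus: BusRd
[14] P2: load  L1 | P0:S(87), P1:O(87), P2:S(87) | bus: none
[15] P2: store L1 := 18 | P0:I, P1:I, P2:M(18) | bus: BusUpgr,Flush
[16] P0: store L0 := 76 | P0:M(76), P1:I, P2:I | bus: BusRdX
[17] P2: store L1 := 7 | P0:I, P1:I, P2:M(7) | bus: none
[18] P0: store L1 := 8 | P0:M(8), P1:I, P2:I | bus: BusRdX,Flush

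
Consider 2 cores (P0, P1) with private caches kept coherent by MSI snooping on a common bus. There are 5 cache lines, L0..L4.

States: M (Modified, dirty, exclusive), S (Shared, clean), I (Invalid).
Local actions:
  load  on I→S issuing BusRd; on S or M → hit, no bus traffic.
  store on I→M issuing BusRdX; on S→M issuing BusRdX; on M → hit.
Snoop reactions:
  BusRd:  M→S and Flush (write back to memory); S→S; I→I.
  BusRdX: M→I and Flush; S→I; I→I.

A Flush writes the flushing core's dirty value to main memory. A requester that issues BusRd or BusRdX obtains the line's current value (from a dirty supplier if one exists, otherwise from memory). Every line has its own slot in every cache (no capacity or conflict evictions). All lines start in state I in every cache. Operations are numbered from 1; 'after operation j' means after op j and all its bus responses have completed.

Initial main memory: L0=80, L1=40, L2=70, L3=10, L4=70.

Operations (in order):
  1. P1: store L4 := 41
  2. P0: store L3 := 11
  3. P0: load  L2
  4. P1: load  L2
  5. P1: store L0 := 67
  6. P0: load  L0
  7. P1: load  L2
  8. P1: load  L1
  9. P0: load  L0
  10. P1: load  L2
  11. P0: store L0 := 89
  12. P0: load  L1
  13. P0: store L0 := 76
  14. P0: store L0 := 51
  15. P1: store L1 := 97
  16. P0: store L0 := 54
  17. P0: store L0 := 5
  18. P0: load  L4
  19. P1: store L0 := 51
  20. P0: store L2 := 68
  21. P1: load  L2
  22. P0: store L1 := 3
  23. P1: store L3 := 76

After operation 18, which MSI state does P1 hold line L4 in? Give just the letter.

state = S

  op1 P1: store L4 := 41 → I/M on L4; bus BusRdX; mem=70
  op2 P0: store L3 := 11 → M/I on L3; bus BusRdX; mem=10
  op3 P0: load  L2 → S/I on L2; bus BusRd; mem=70
  op4 P1: load  L2 → S/S on L2; bus BusRd; mem=70
  op5 P1: store L0 := 67 → I/M on L0; bus BusRdX; mem=80
  op6 P0: load  L0 → S/S on L0; bus BusRd Flush; mem=67
  op7 P1: load  L2 → S/S on L2; bus (none); mem=70
  op8 P1: load  L1 → I/S on L1; bus BusRd; mem=40
  op9 P0: load  L0 → S/S on L0; bus (none); mem=67
  op10 P1: load  L2 → S/S on L2; bus (none); mem=70
  op11 P0: store L0 := 89 → M/I on L0; bus BusRdX; mem=67
  op12 P0: load  L1 → S/S on L1; bus BusRd; mem=40
  op13 P0: store L0 := 76 → M/I on L0; bus (none); mem=67
  op14 P0: store L0 := 51 → M/I on L0; bus (none); mem=67
  op15 P1: store L1 := 97 → I/M on L1; bus BusRdX; mem=40
  op16 P0: store L0 := 54 → M/I on L0; bus (none); mem=67
  op17 P0: store L0 := 5 → M/I on L0; bus (none); mem=67
  op18 P0: load  L4 → S/S on L4; bus BusRd Flush; mem=41
  op19 P1: store L0 := 51 → I/M on L0; bus BusRdX Flush; mem=5
  op20 P0: store L2 := 68 → M/I on L2; bus BusRdX; mem=70
  op21 P1: load  L2 → S/S on L2; bus BusRd Flush; mem=68
  op22 P0: store L1 := 3 → M/I on L1; bus BusRdX Flush; mem=97
  op23 P1: store L3 := 76 → I/M on L3; bus BusRdX Flush; mem=11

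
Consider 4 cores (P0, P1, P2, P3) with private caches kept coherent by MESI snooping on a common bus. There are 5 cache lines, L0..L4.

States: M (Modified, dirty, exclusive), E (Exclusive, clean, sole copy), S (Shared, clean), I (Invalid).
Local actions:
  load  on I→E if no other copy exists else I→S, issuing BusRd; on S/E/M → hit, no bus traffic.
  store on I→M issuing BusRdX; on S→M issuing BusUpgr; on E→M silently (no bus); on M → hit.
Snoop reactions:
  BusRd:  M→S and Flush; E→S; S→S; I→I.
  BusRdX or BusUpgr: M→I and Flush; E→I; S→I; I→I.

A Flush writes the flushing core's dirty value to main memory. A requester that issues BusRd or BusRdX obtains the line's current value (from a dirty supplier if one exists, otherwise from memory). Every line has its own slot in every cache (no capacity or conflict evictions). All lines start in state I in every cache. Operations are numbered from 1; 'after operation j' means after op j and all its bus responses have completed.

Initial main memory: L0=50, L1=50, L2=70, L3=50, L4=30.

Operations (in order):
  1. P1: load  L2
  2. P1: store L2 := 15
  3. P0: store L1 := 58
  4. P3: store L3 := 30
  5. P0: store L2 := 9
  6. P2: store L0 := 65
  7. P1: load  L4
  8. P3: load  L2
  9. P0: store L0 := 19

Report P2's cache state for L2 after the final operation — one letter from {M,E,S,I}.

state = I

1. P1: load  L2  bus=[BusRd]  L2: P0=I P1=E P2=I P3=I  mem[L2]=70
2. P1: store L2 := 15  bus=[-]  L2: P0=I P1=M P2=I P3=I  mem[L2]=70
3. P0: store L1 := 58  bus=[BusRdX]  L1: P0=M P1=I P2=I P3=I  mem[L1]=50
4. P3: store L3 := 30  bus=[BusRdX]  L3: P0=I P1=I P2=I P3=M  mem[L3]=50
5. P0: store L2 := 9  bus=[BusRdX,Flush]  L2: P0=M P1=I P2=I P3=I  mem[L2]=15
6. P2: store L0 := 65  bus=[BusRdX]  L0: P0=I P1=I P2=M P3=I  mem[L0]=50
7. P1: load  L4  bus=[BusRd]  L4: P0=I P1=E P2=I P3=I  mem[L4]=30
8. P3: load  L2  bus=[BusRd,Flush]  L2: P0=S P1=I P2=I P3=S  mem[L2]=9
9. P0: store L0 := 19  bus=[BusRdX,Flush]  L0: P0=M P1=I P2=I P3=I  mem[L0]=65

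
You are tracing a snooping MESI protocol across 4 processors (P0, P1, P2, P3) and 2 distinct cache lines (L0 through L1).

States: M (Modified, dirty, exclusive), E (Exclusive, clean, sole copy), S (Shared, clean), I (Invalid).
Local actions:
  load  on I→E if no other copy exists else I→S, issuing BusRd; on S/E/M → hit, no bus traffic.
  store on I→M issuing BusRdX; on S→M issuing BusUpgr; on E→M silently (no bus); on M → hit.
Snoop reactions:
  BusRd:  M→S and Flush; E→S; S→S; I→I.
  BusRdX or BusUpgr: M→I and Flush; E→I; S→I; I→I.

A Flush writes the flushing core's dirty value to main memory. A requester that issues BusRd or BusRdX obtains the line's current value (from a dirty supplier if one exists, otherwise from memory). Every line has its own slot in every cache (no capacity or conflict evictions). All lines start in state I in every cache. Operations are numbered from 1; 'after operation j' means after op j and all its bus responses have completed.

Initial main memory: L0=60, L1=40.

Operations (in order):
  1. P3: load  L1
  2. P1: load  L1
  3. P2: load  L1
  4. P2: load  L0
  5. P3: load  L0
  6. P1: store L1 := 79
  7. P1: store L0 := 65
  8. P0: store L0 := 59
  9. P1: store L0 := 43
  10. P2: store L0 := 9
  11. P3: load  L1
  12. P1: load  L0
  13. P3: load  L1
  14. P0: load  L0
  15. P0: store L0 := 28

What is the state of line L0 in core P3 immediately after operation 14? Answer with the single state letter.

state = I

[1] P3: load  L1 | P0:I, P1:I, P2:I, P3:E(40) | bus: BusRd
[2] P1: load  L1 | P0:I, P1:S(40), P2:I, P3:S(40) | bus: BusRd
[3] P2: load  L1 | P0:I, P1:S(40), P2:S(40), P3:S(40) | bus: BusRd
[4] P2: load  L0 | P0:I, P1:I, P2:E(60), P3:I | bus: BusRd
[5] P3: load  L0 | P0:I, P1:I, P2:S(60), P3:S(60) | bus: BusRd
[6] P1: store L1 := 79 | P0:I, P1:M(79), P2:I, P3:I | bus: BusUpgr
[7] P1: store L0 := 65 | P0:I, P1:M(65), P2:I, P3:I | bus: BusRdX
[8] P0: store L0 := 59 | P0:M(59), P1:I, P2:I, P3:I | bus: BusRdX,Flush
[9] P1: store L0 := 43 | P0:I, P1:M(43), P2:I, P3:I | bus: BusRdX,Flush
[10] P2: store L0 := 9 | P0:I, P1:I, P2:M(9), P3:I | bus: BusRdX,Flush
[11] P3: load  L1 | P0:I, P1:S(79), P2:I, P3:S(79) | bus: BusRd,Flush
[12] P1: load  L0 | P0:I, P1:S(9), P2:S(9), P3:I | bus: BusRd,Flush
[13] P3: load  L1 | P0:I, P1:S(79), P2:I, P3:S(79) | bus: none
[14] P0: load  L0 | P0:S(9), P1:S(9), P2:S(9), P3:I | bus: BusRd
[15] P0: store L0 := 28 | P0:M(28), P1:I, P2:I, P3:I | bus: BusUpgr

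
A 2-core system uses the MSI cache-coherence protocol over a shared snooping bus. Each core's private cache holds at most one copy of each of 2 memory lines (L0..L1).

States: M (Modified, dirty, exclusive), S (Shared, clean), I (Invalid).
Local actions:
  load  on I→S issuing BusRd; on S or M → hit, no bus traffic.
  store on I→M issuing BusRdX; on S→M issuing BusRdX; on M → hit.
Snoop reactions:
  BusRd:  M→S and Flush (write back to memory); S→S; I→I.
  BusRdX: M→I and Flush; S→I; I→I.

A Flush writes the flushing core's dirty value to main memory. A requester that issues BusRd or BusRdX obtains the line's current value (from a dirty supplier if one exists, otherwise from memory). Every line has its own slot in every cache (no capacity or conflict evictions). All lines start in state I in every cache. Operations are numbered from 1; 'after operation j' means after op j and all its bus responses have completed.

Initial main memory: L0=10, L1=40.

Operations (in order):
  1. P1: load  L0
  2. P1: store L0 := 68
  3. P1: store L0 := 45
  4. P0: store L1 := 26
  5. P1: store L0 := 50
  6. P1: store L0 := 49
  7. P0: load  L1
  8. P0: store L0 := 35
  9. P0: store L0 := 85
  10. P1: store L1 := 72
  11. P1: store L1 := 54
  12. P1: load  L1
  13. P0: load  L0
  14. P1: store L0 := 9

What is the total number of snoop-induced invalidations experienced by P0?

step 1: P1: load  L0  ⟶  IS  (L0)  txn=BusRd  M[L0]=10
step 2: P1: store L0 := 68  ⟶  IM  (L0)  txn=BusRdX  M[L0]=10
step 3: P1: store L0 := 45  ⟶  IM  (L0)  txn=∅  M[L0]=10
step 4: P0: store L1 := 26  ⟶  MI  (L1)  txn=BusRdX  M[L1]=40
step 5: P1: store L0 := 50  ⟶  IM  (L0)  txn=∅  M[L0]=10
step 6: P1: store L0 := 49  ⟶  IM  (L0)  txn=∅  M[L0]=10
step 7: P0: load  L1  ⟶  MI  (L1)  txn=∅  M[L1]=40
step 8: P0: store L0 := 35  ⟶  MI  (L0)  txn=BusRdX+Flush  M[L0]=49
step 9: P0: store L0 := 85  ⟶  MI  (L0)  txn=∅  M[L0]=49
step 10: P1: store L1 := 72  ⟶  IM  (L1)  txn=BusRdX+Flush  M[L1]=26
step 11: P1: store L1 := 54  ⟶  IM  (L1)  txn=∅  M[L1]=26
step 12: P1: load  L1  ⟶  IM  (L1)  txn=∅  M[L1]=26
step 13: P0: load  L0  ⟶  MI  (L0)  txn=∅  M[L0]=49
step 14: P1: store L0 := 9  ⟶  IM  (L0)  txn=BusRdX+Flush  M[L0]=85

invalidations = 2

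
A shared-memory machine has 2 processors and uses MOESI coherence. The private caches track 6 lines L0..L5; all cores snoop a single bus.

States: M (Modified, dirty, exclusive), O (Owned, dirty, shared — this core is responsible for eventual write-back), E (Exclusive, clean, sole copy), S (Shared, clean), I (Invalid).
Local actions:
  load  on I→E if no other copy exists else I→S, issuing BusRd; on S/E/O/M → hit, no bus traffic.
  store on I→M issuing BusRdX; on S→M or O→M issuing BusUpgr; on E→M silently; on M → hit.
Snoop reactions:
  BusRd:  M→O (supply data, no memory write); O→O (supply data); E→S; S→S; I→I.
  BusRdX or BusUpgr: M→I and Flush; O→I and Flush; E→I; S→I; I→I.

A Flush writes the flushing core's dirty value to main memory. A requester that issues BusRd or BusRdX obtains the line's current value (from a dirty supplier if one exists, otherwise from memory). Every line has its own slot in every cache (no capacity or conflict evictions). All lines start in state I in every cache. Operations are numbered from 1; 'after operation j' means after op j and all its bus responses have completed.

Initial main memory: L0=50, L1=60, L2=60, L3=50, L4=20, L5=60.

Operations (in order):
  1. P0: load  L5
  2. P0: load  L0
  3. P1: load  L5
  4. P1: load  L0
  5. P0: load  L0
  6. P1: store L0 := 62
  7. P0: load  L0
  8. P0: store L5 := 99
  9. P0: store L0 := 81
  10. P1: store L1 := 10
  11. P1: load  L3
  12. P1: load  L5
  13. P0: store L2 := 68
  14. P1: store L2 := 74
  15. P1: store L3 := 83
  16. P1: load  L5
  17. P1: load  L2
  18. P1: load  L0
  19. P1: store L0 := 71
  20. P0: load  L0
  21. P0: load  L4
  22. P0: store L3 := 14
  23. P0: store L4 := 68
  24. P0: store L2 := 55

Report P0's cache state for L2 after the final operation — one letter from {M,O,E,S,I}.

  op1 P0: load  L5 → E/I on L5; bus BusRd; mem=60
  op2 P0: load  L0 → E/I on L0; bus BusRd; mem=50
  op3 P1: load  L5 → S/S on L5; bus BusRd; mem=60
  op4 P1: load  L0 → S/S on L0; bus BusRd; mem=50
  op5 P0: load  L0 → S/S on L0; bus (none); mem=50
  op6 P1: store L0 := 62 → I/M on L0; bus BusUpgr; mem=50
  op7 P0: load  L0 → S/O on L0; bus BusRd; mem=50
  op8 P0: store L5 := 99 → M/I on L5; bus BusUpgr; mem=60
  op9 P0: store L0 := 81 → M/I on L0; bus BusUpgr Flush; mem=62
  op10 P1: store L1 := 10 → I/M on L1; bus BusRdX; mem=60
  op11 P1: load  L3 → I/E on L3; bus BusRd; mem=50
  op12 P1: load  L5 → O/S on L5; bus BusRd; mem=60
  op13 P0: store L2 := 68 → M/I on L2; bus BusRdX; mem=60
  op14 P1: store L2 := 74 → I/M on L2; bus BusRdX Flush; mem=68
  op15 P1: store L3 := 83 → I/M on L3; bus (none); mem=50
  op16 P1: load  L5 → O/S on L5; bus (none); mem=60
  op17 P1: load  L2 → I/M on L2; bus (none); mem=68
  op18 P1: load  L0 → O/S on L0; bus BusRd; mem=62
  op19 P1: store L0 := 71 → I/M on L0; bus BusUpgr Flush; mem=81
  op20 P0: load  L0 → S/O on L0; bus BusRd; mem=81
  op21 P0: load  L4 → E/I on L4; bus BusRd; mem=20
  op22 P0: store L3 := 14 → M/I on L3; bus BusRdX Flush; mem=83
  op23 P0: store L4 := 68 → M/I on L4; bus (none); mem=20
  op24 P0: store L2 := 55 → M/I on L2; bus BusRdX Flush; mem=74

state = M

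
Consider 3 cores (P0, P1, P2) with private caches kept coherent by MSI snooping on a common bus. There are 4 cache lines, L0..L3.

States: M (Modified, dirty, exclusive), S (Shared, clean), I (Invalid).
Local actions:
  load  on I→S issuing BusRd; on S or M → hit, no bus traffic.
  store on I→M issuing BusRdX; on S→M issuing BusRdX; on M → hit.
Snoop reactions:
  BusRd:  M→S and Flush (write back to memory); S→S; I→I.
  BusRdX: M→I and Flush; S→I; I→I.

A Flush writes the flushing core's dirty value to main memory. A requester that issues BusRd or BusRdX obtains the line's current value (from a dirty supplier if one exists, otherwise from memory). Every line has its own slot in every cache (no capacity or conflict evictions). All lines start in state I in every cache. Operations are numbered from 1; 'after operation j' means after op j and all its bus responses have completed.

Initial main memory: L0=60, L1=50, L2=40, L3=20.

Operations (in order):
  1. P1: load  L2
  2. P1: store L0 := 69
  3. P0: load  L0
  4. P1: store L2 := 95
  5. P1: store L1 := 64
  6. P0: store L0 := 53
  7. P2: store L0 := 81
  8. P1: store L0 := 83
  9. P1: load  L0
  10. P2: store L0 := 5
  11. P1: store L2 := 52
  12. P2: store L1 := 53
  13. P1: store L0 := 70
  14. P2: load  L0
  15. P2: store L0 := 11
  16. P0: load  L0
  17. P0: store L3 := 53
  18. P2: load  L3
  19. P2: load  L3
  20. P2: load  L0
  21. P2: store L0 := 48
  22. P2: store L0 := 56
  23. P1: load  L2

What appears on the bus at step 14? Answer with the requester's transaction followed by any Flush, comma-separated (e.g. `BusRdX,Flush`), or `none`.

  op1 P1: load  L2 → I/S/I on L2; bus BusRd; mem=40
  op2 P1: store L0 := 69 → I/M/I on L0; bus BusRdX; mem=60
  op3 P0: load  L0 → S/S/I on L0; bus BusRd Flush; mem=69
  op4 P1: store L2 := 95 → I/M/I on L2; bus BusRdX; mem=40
  op5 P1: store L1 := 64 → I/M/I on L1; bus BusRdX; mem=50
  op6 P0: store L0 := 53 → M/I/I on L0; bus BusRdX; mem=69
  op7 P2: store L0 := 81 → I/I/M on L0; bus BusRdX Flush; mem=53
  op8 P1: store L0 := 83 → I/M/I on L0; bus BusRdX Flush; mem=81
  op9 P1: load  L0 → I/M/I on L0; bus (none); mem=81
  op10 P2: store L0 := 5 → I/I/M on L0; bus BusRdX Flush; mem=83
  op11 P1: store L2 := 52 → I/M/I on L2; bus (none); mem=40
  op12 P2: store L1 := 53 → I/I/M on L1; bus BusRdX Flush; mem=64
  op13 P1: store L0 := 70 → I/M/I on L0; bus BusRdX Flush; mem=5
  op14 P2: load  L0 → I/S/S on L0; bus BusRd Flush; mem=70
  op15 P2: store L0 := 11 → I/I/M on L0; bus BusRdX; mem=70
  op16 P0: load  L0 → S/I/S on L0; bus BusRd Flush; mem=11
  op17 P0: store L3 := 53 → M/I/I on L3; bus BusRdX; mem=20
  op18 P2: load  L3 → S/I/S on L3; bus BusRd Flush; mem=53
  op19 P2: load  L3 → S/I/S on L3; bus (none); mem=53
  op20 P2: load  L0 → S/I/S on L0; bus (none); mem=11
  op21 P2: store L0 := 48 → I/I/M on L0; bus BusRdX; mem=11
  op22 P2: store L0 := 56 → I/I/M on L0; bus (none); mem=11
  op23 P1: load  L2 → I/M/I on L2; bus (none); mem=40

bus = BusRd,Flush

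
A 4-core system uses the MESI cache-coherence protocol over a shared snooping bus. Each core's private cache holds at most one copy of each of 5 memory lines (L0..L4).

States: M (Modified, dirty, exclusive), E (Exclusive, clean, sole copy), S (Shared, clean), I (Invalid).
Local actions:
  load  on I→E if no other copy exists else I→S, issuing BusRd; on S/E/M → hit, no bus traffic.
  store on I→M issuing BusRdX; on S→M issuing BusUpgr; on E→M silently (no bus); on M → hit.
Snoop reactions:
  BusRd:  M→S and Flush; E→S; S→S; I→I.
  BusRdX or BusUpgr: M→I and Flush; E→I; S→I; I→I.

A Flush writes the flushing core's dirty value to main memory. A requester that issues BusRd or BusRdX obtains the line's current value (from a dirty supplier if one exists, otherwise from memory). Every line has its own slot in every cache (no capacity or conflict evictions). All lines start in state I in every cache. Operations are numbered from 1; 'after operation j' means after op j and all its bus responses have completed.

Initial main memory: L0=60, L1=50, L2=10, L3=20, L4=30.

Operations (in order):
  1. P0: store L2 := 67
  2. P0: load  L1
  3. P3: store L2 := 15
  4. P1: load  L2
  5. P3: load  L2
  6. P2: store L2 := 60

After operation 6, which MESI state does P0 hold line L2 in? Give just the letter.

step 1: P0: store L2 := 67  ⟶  MIII  (L2)  txn=BusRdX  M[L2]=10
step 2: P0: load  L1  ⟶  EIII  (L1)  txn=BusRd  M[L1]=50
step 3: P3: store L2 := 15  ⟶  IIIM  (L2)  txn=BusRdX+Flush  M[L2]=67
step 4: P1: load  L2  ⟶  ISIS  (L2)  txn=BusRd+Flush  M[L2]=15
step 5: P3: load  L2  ⟶  ISIS  (L2)  txn=∅  M[L2]=15
step 6: P2: store L2 := 60  ⟶  IIMI  (L2)  txn=BusRdX  M[L2]=15

state = I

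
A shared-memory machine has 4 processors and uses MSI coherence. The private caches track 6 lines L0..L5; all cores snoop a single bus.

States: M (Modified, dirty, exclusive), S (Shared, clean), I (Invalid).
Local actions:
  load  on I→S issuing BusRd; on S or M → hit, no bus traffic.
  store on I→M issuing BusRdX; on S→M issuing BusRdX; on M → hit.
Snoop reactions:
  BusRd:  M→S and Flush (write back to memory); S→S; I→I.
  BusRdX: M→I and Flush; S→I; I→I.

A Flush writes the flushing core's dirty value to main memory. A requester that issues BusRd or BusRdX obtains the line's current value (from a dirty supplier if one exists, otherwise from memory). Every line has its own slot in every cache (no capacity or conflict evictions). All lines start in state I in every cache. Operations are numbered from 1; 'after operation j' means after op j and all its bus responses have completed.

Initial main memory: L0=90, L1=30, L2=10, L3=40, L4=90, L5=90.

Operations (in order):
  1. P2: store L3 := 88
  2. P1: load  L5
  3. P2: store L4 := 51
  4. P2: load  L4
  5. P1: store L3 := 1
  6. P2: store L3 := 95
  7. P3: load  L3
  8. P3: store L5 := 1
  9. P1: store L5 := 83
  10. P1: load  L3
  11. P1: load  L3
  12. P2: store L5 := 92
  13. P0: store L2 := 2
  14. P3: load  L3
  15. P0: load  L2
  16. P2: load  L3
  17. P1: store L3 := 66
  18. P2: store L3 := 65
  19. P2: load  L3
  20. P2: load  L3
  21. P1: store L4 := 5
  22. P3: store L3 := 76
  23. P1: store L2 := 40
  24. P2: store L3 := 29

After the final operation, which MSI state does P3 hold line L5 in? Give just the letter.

step 1: P2: store L3 := 88  ⟶  IIMI  (L3)  txn=BusRdX  M[L3]=40
step 2: P1: load  L5  ⟶  ISII  (L5)  txn=BusRd  M[L5]=90
step 3: P2: store L4 := 51  ⟶  IIMI  (L4)  txn=BusRdX  M[L4]=90
step 4: P2: load  L4  ⟶  IIMI  (L4)  txn=∅  M[L4]=90
step 5: P1: store L3 := 1  ⟶  IMII  (L3)  txn=BusRdX+Flush  M[L3]=88
step 6: P2: store L3 := 95  ⟶  IIMI  (L3)  txn=BusRdX+Flush  M[L3]=1
step 7: P3: load  L3  ⟶  IISS  (L3)  txn=BusRd+Flush  M[L3]=95
step 8: P3: store L5 := 1  ⟶  IIIM  (L5)  txn=BusRdX  M[L5]=90
step 9: P1: store L5 := 83  ⟶  IMII  (L5)  txn=BusRdX+Flush  M[L5]=1
step 10: P1: load  L3  ⟶  ISSS  (L3)  txn=BusRd  M[L3]=95
step 11: P1: load  L3  ⟶  ISSS  (L3)  txn=∅  M[L3]=95
step 12: P2: store L5 := 92  ⟶  IIMI  (L5)  txn=BusRdX+Flush  M[L5]=83
step 13: P0: store L2 := 2  ⟶  MIII  (L2)  txn=BusRdX  M[L2]=10
step 14: P3: load  L3  ⟶  ISSS  (L3)  txn=∅  M[L3]=95
step 15: P0: load  L2  ⟶  MIII  (L2)  txn=∅  M[L2]=10
step 16: P2: load  L3  ⟶  ISSS  (L3)  txn=∅  M[L3]=95
step 17: P1: store L3 := 66  ⟶  IMII  (L3)  txn=BusRdX  M[L3]=95
step 18: P2: store L3 := 65  ⟶  IIMI  (L3)  txn=BusRdX+Flush  M[L3]=66
step 19: P2: load  L3  ⟶  IIMI  (L3)  txn=∅  M[L3]=66
step 20: P2: load  L3  ⟶  IIMI  (L3)  txn=∅  M[L3]=66
step 21: P1: store L4 := 5  ⟶  IMII  (L4)  txn=BusRdX+Flush  M[L4]=51
step 22: P3: store L3 := 76  ⟶  IIIM  (L3)  txn=BusRdX+Flush  M[L3]=65
step 23: P1: store L2 := 40  ⟶  IMII  (L2)  txn=BusRdX+Flush  M[L2]=2
step 24: P2: store L3 := 29  ⟶  IIMI  (L3)  txn=BusRdX+Flush  M[L3]=76

state = I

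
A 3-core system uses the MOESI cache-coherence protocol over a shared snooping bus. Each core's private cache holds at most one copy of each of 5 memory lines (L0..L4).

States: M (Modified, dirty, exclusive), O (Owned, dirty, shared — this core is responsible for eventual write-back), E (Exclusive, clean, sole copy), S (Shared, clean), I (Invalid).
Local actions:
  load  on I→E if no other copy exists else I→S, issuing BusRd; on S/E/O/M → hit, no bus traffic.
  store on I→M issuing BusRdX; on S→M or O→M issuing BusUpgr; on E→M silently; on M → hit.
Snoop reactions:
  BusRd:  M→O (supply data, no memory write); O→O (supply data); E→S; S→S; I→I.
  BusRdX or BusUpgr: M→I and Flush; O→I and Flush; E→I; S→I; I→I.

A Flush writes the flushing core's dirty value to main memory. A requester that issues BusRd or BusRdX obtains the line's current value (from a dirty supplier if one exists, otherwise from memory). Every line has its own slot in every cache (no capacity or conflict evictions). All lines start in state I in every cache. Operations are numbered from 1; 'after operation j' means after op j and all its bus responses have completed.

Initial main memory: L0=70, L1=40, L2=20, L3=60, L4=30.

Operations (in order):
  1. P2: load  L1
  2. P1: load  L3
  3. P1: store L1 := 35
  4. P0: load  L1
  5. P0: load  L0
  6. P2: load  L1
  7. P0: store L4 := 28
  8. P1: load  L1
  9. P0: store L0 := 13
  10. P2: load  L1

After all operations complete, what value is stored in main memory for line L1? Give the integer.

step 1: P2: load  L1  ⟶  IIE  (L1)  txn=BusRd  M[L1]=40
step 2: P1: load  L3  ⟶  IEI  (L3)  txn=BusRd  M[L3]=60
step 3: P1: store L1 := 35  ⟶  IMI  (L1)  txn=BusRdX  M[L1]=40
step 4: P0: load  L1  ⟶  SOI  (L1)  txn=BusRd  M[L1]=40
step 5: P0: load  L0  ⟶  EII  (L0)  txn=BusRd  M[L0]=70
step 6: P2: load  L1  ⟶  SOS  (L1)  txn=BusRd  M[L1]=40
step 7: P0: store L4 := 28  ⟶  MII  (L4)  txn=BusRdX  M[L4]=30
step 8: P1: load  L1  ⟶  SOS  (L1)  txn=∅  M[L1]=40
step 9: P0: store L0 := 13  ⟶  MII  (L0)  txn=∅  M[L0]=70
step 10: P2: load  L1  ⟶  SOS  (L1)  txn=∅  M[L1]=40

memory[L1] = 40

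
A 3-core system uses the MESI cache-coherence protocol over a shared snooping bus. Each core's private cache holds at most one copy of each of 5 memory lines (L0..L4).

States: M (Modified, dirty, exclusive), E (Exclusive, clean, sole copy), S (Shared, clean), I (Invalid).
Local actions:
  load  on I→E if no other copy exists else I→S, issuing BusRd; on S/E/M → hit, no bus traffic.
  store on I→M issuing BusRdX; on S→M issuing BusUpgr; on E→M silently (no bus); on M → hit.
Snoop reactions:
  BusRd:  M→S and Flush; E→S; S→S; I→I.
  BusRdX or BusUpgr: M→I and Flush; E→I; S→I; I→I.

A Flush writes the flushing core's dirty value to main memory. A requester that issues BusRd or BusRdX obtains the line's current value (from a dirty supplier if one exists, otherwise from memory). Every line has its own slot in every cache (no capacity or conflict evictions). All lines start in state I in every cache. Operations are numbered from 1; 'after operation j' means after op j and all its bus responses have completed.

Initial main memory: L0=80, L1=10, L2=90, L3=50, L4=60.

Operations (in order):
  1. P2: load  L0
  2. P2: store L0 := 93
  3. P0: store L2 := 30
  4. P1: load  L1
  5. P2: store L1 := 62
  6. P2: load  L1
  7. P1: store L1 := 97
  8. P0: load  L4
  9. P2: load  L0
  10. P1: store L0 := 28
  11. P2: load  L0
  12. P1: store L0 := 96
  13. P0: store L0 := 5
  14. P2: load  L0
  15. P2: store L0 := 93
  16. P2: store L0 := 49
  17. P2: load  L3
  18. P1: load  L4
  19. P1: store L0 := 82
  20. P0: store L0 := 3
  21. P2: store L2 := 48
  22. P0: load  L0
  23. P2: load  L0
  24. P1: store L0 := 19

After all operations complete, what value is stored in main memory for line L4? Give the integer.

1. P2: load  L0  bus=[BusRd]  L0: P0=I P1=I P2=E  mem[L0]=80
2. P2: store L0 := 93  bus=[-]  L0: P0=I P1=I P2=M  mem[L0]=80
3. P0: store L2 := 30  bus=[BusRdX]  L2: P0=M P1=I P2=I  mem[L2]=90
4. P1: load  L1  bus=[BusRd]  L1: P0=I P1=E P2=I  mem[L1]=10
5. P2: store L1 := 62  bus=[BusRdX]  L1: P0=I P1=I P2=M  mem[L1]=10
6. P2: load  L1  bus=[-]  L1: P0=I P1=I P2=M  mem[L1]=10
7. P1: store L1 := 97  bus=[BusRdX,Flush]  L1: P0=I P1=M P2=I  mem[L1]=62
8. P0: load  L4  bus=[BusRd]  L4: P0=E P1=I P2=I  mem[L4]=60
9. P2: load  L0  bus=[-]  L0: P0=I P1=I P2=M  mem[L0]=80
10. P1: store L0 := 28  bus=[BusRdX,Flush]  L0: P0=I P1=M P2=I  mem[L0]=93
11. P2: load  L0  bus=[BusRd,Flush]  L0: P0=I P1=S P2=S  mem[L0]=28
12. P1: store L0 := 96  bus=[BusUpgr]  L0: P0=I P1=M P2=I  mem[L0]=28
13. P0: store L0 := 5  bus=[BusRdX,Flush]  L0: P0=M P1=I P2=I  mem[L0]=96
14. P2: load  L0  bus=[BusRd,Flush]  L0: P0=S P1=I P2=S  mem[L0]=5
15. P2: store L0 := 93  bus=[BusUpgr]  L0: P0=I P1=I P2=M  mem[L0]=5
16. P2: store L0 := 49  bus=[-]  L0: P0=I P1=I P2=M  mem[L0]=5
17. P2: load  L3  bus=[BusRd]  L3: P0=I P1=I P2=E  mem[L3]=50
18. P1: load  L4  bus=[BusRd]  L4: P0=S P1=S P2=I  mem[L4]=60
19. P1: store L0 := 82  bus=[BusRdX,Flush]  L0: P0=I P1=M P2=I  mem[L0]=49
20. P0: store L0 := 3  bus=[BusRdX,Flush]  L0: P0=M P1=I P2=I  mem[L0]=82
21. P2: store L2 := 48  bus=[BusRdX,Flush]  L2: P0=I P1=I P2=M  mem[L2]=30
22. P0: load  L0  bus=[-]  L0: P0=M P1=I P2=I  mem[L0]=82
23. P2: load  L0  bus=[BusRd,Flush]  L0: P0=S P1=I P2=S  mem[L0]=3
24. P1: store L0 := 19  bus=[BusRdX]  L0: P0=I P1=M P2=I  mem[L0]=3

memory[L4] = 60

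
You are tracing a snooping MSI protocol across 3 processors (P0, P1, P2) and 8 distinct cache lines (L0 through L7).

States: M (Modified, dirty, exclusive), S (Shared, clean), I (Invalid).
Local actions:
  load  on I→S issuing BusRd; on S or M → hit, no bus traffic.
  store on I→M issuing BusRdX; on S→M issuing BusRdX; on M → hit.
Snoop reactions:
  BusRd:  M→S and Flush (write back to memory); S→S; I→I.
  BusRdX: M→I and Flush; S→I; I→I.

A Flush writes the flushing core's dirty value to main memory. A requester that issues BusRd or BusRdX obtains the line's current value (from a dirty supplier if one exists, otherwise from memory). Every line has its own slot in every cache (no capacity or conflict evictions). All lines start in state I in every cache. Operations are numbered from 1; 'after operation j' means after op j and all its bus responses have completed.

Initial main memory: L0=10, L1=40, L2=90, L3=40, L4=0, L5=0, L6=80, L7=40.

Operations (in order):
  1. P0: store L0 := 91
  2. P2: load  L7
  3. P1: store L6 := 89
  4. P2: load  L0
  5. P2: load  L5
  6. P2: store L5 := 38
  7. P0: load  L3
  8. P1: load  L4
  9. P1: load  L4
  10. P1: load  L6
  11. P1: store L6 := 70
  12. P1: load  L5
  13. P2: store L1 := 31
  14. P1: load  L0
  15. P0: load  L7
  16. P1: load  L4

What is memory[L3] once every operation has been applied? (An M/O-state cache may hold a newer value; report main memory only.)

memory[L3] = 40

step 1: P0: store L0 := 91  ⟶  MII  (L0)  txn=BusRdX  M[L0]=10
step 2: P2: load  L7  ⟶  IIS  (L7)  txn=BusRd  M[L7]=40
step 3: P1: store L6 := 89  ⟶  IMI  (L6)  txn=BusRdX  M[L6]=80
step 4: P2: load  L0  ⟶  SIS  (L0)  txn=BusRd+Flush  M[L0]=91
step 5: P2: load  L5  ⟶  IIS  (L5)  txn=BusRd  M[L5]=0
step 6: P2: store L5 := 38  ⟶  IIM  (L5)  txn=BusRdX  M[L5]=0
step 7: P0: load  L3  ⟶  SII  (L3)  txn=BusRd  M[L3]=40
step 8: P1: load  L4  ⟶  ISI  (L4)  txn=BusRd  M[L4]=0
step 9: P1: load  L4  ⟶  ISI  (L4)  txn=∅  M[L4]=0
step 10: P1: load  L6  ⟶  IMI  (L6)  txn=∅  M[L6]=80
step 11: P1: store L6 := 70  ⟶  IMI  (L6)  txn=∅  M[L6]=80
step 12: P1: load  L5  ⟶  ISS  (L5)  txn=BusRd+Flush  M[L5]=38
step 13: P2: store L1 := 31  ⟶  IIM  (L1)  txn=BusRdX  M[L1]=40
step 14: P1: load  L0  ⟶  SSS  (L0)  txn=BusRd  M[L0]=91
step 15: P0: load  L7  ⟶  SIS  (L7)  txn=BusRd  M[L7]=40
step 16: P1: load  L4  ⟶  ISI  (L4)  txn=∅  M[L4]=0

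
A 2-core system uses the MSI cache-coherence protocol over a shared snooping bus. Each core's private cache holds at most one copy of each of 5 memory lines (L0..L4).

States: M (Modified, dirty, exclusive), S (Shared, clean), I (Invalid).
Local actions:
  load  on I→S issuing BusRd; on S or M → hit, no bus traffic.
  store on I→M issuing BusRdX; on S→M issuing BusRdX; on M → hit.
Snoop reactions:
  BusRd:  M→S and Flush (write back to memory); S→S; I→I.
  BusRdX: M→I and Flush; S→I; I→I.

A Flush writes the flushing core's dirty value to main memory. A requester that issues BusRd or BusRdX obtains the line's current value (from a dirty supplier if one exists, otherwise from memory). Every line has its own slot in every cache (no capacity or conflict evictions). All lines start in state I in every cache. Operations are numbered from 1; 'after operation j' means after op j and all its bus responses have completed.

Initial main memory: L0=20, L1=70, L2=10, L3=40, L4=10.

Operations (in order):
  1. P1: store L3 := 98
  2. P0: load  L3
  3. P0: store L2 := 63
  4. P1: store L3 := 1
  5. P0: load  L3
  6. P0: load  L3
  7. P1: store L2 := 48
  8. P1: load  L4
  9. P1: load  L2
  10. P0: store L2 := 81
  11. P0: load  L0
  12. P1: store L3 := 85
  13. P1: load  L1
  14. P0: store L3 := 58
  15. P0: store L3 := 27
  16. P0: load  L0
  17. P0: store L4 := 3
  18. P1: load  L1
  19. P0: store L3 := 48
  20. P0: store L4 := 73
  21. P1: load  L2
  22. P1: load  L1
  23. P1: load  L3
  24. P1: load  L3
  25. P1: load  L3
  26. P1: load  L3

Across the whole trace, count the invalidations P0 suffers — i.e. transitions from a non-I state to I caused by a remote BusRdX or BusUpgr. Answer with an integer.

invalidations = 3

1. P1: store L3 := 98  bus=[BusRdX]  L3: P0=I P1=M  mem[L3]=40
2. P0: load  L3  bus=[BusRd,Flush]  L3: P0=S P1=S  mem[L3]=98
3. P0: store L2 := 63  bus=[BusRdX]  L2: P0=M P1=I  mem[L2]=10
4. P1: store L3 := 1  bus=[BusRdX]  L3: P0=I P1=M  mem[L3]=98
5. P0: load  L3  bus=[BusRd,Flush]  L3: P0=S P1=S  mem[L3]=1
6. P0: load  L3  bus=[-]  L3: P0=S P1=S  mem[L3]=1
7. P1: store L2 := 48  bus=[BusRdX,Flush]  L2: P0=I P1=M  mem[L2]=63
8. P1: load  L4  bus=[BusRd]  L4: P0=I P1=S  mem[L4]=10
9. P1: load  L2  bus=[-]  L2: P0=I P1=M  mem[L2]=63
10. P0: store L2 := 81  bus=[BusRdX,Flush]  L2: P0=M P1=I  mem[L2]=48
11. P0: load  L0  bus=[BusRd]  L0: P0=S P1=I  mem[L0]=20
12. P1: store L3 := 85  bus=[BusRdX]  L3: P0=I P1=M  mem[L3]=1
13. P1: load  L1  bus=[BusRd]  L1: P0=I P1=S  mem[L1]=70
14. P0: store L3 := 58  bus=[BusRdX,Flush]  L3: P0=M P1=I  mem[L3]=85
15. P0: store L3 := 27  bus=[-]  L3: P0=M P1=I  mem[L3]=85
16. P0: load  L0  bus=[-]  L0: P0=S P1=I  mem[L0]=20
17. P0: store L4 := 3  bus=[BusRdX]  L4: P0=M P1=I  mem[L4]=10
18. P1: load  L1  bus=[-]  L1: P0=I P1=S  mem[L1]=70
19. P0: store L3 := 48  bus=[-]  L3: P0=M P1=I  mem[L3]=85
20. P0: store L4 := 73  bus=[-]  L4: P0=M P1=I  mem[L4]=10
21. P1: load  L2  bus=[BusRd,Flush]  L2: P0=S P1=S  mem[L2]=81
22. P1: load  L1  bus=[-]  L1: P0=I P1=S  mem[L1]=70
23. P1: load  L3  bus=[BusRd,Flush]  L3: P0=S P1=S  mem[L3]=48
24. P1: load  L3  bus=[-]  L3: P0=S P1=S  mem[L3]=48
25. P1: load  L3  bus=[-]  L3: P0=S P1=S  mem[L3]=48
26. P1: load  L3  bus=[-]  L3: P0=S P1=S  mem[L3]=48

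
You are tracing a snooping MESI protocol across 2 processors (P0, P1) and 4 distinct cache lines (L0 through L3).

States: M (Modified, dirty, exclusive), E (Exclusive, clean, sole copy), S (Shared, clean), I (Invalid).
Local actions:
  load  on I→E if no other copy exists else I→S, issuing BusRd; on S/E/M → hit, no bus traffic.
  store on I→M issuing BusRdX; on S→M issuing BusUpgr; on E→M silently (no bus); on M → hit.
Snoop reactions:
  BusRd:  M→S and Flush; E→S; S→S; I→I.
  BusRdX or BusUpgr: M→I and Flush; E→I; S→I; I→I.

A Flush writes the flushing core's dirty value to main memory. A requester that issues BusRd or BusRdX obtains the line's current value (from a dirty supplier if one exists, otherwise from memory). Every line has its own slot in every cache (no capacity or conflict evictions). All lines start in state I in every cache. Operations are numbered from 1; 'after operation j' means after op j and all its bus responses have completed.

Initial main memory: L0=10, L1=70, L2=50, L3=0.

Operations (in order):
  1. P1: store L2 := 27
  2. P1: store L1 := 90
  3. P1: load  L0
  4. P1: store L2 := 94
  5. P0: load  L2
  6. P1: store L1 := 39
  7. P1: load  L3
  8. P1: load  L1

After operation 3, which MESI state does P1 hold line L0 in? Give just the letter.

state = E

1. P1: store L2 := 27  bus=[BusRdX]  L2: P0=I P1=M  mem[L2]=50
2. P1: store L1 := 90  bus=[BusRdX]  L1: P0=I P1=M  mem[L1]=70
3. P1: load  L0  bus=[BusRd]  L0: P0=I P1=E  mem[L0]=10
4. P1: store L2 := 94  bus=[-]  L2: P0=I P1=M  mem[L2]=50
5. P0: load  L2  bus=[BusRd,Flush]  L2: P0=S P1=S  mem[L2]=94
6. P1: store L1 := 39  bus=[-]  L1: P0=I P1=M  mem[L1]=70
7. P1: load  L3  bus=[BusRd]  L3: P0=I P1=E  mem[L3]=0
8. P1: load  L1  bus=[-]  L1: P0=I P1=M  mem[L1]=70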